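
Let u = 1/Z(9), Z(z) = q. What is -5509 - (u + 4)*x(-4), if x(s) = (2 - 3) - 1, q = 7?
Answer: -38505/7 ≈ -5500.7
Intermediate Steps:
Z(z) = 7
u = ⅐ (u = 1/7 = ⅐ ≈ 0.14286)
x(s) = -2 (x(s) = -1 - 1 = -2)
-5509 - (u + 4)*x(-4) = -5509 - (⅐ + 4)*(-2) = -5509 - 29*(-2)/7 = -5509 - 1*(-58/7) = -5509 + 58/7 = -38505/7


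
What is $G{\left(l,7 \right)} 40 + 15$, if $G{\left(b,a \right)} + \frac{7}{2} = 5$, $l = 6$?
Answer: $75$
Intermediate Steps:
$G{\left(b,a \right)} = \frac{3}{2}$ ($G{\left(b,a \right)} = - \frac{7}{2} + 5 = \frac{3}{2}$)
$G{\left(l,7 \right)} 40 + 15 = \frac{3}{2} \cdot 40 + 15 = 60 + 15 = 75$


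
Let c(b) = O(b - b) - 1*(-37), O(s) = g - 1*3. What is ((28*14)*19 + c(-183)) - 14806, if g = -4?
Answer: -7328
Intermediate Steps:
O(s) = -7 (O(s) = -4 - 1*3 = -4 - 3 = -7)
c(b) = 30 (c(b) = -7 - 1*(-37) = -7 + 37 = 30)
((28*14)*19 + c(-183)) - 14806 = ((28*14)*19 + 30) - 14806 = (392*19 + 30) - 14806 = (7448 + 30) - 14806 = 7478 - 14806 = -7328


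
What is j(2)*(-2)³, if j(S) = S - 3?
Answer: 8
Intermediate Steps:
j(S) = -3 + S
j(2)*(-2)³ = (-3 + 2)*(-2)³ = -1*(-8) = 8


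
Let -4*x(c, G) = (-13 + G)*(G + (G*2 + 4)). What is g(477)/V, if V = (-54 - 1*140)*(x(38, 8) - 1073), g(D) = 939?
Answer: 313/67124 ≈ 0.0046630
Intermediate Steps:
x(c, G) = -(-13 + G)*(4 + 3*G)/4 (x(c, G) = -(-13 + G)*(G + (G*2 + 4))/4 = -(-13 + G)*(G + (2*G + 4))/4 = -(-13 + G)*(G + (4 + 2*G))/4 = -(-13 + G)*(4 + 3*G)/4)
V = 201372 (V = (-54 - 1*140)*((13 - 3/4*8**2 + (35/4)*8) - 1073) = (-54 - 140)*((13 - 3/4*64 + 70) - 1073) = -194*((13 - 48 + 70) - 1073) = -194*(35 - 1073) = -194*(-1038) = 201372)
g(477)/V = 939/201372 = 939*(1/201372) = 313/67124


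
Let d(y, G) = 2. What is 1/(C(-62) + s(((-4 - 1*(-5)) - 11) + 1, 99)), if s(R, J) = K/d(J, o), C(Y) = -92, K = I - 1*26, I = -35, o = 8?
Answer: -2/245 ≈ -0.0081633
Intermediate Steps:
K = -61 (K = -35 - 1*26 = -35 - 26 = -61)
s(R, J) = -61/2
1/(C(-62) + s(((-4 - 1*(-5)) - 11) + 1, 99)) = 1/(-92 - 61/2) = 1/(-245/2) = -2/245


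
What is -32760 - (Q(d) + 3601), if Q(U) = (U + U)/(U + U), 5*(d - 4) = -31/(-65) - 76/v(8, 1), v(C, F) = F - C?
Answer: -36362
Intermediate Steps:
d = 14257/2275 (d = 4 + (-31/(-65) - 76/(1 - 1*8))/5 = 4 + (-31*(-1/65) - 76/(1 - 8))/5 = 4 + (31/65 - 76/(-7))/5 = 4 + (31/65 - 76*(-⅐))/5 = 4 + (31/65 + 76/7)/5 = 4 + (⅕)*(5157/455) = 4 + 5157/2275 = 14257/2275 ≈ 6.2668)
Q(U) = 1 (Q(U) = (2*U)/((2*U)) = (2*U)*(1/(2*U)) = 1)
-32760 - (Q(d) + 3601) = -32760 - (1 + 3601) = -32760 - 1*3602 = -32760 - 3602 = -36362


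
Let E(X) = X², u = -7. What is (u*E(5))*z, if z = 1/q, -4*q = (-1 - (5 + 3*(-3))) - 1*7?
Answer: -175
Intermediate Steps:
q = 1 (q = -((-1 - (5 + 3*(-3))) - 1*7)/4 = -((-1 - (5 - 9)) - 7)/4 = -((-1 - 1*(-4)) - 7)/4 = -((-1 + 4) - 7)/4 = -(3 - 7)/4 = -¼*(-4) = 1)
z = 1 (z = 1/1 = 1)
(u*E(5))*z = -7*5²*1 = -7*25*1 = -175*1 = -175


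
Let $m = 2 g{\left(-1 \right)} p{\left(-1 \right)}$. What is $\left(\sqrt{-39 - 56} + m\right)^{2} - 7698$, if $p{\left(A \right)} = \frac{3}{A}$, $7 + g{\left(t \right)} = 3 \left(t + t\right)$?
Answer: $-1709 + 156 i \sqrt{95} \approx -1709.0 + 1520.5 i$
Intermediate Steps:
$g{\left(t \right)} = -7 + 6 t$ ($g{\left(t \right)} = -7 + 3 \left(t + t\right) = -7 + 3 \cdot 2 t = -7 + 6 t$)
$m = 78$ ($m = 2 \left(-7 + 6 \left(-1\right)\right) \frac{3}{-1} = 2 \left(-7 - 6\right) 3 \left(-1\right) = 2 \left(-13\right) \left(-3\right) = \left(-26\right) \left(-3\right) = 78$)
$\left(\sqrt{-39 - 56} + m\right)^{2} - 7698 = \left(\sqrt{-39 - 56} + 78\right)^{2} - 7698 = \left(\sqrt{-95} + 78\right)^{2} - 7698 = \left(i \sqrt{95} + 78\right)^{2} - 7698 = \left(78 + i \sqrt{95}\right)^{2} - 7698 = -7698 + \left(78 + i \sqrt{95}\right)^{2}$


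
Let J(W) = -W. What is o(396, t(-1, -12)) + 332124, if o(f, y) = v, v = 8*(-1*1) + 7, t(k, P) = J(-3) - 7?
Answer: 332123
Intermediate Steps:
t(k, P) = -4 (t(k, P) = -1*(-3) - 7 = 3 - 7 = -4)
v = -1 (v = 8*(-1) + 7 = -8 + 7 = -1)
o(f, y) = -1
o(396, t(-1, -12)) + 332124 = -1 + 332124 = 332123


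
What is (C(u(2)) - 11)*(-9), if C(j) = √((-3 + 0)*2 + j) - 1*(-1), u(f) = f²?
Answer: 90 - 9*I*√2 ≈ 90.0 - 12.728*I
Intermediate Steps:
C(j) = 1 + √(-6 + j) (C(j) = √(-3*2 + j) + 1 = √(-6 + j) + 1 = 1 + √(-6 + j))
(C(u(2)) - 11)*(-9) = ((1 + √(-6 + 2²)) - 11)*(-9) = ((1 + √(-6 + 4)) - 11)*(-9) = ((1 + √(-2)) - 11)*(-9) = ((1 + I*√2) - 11)*(-9) = (-10 + I*√2)*(-9) = 90 - 9*I*√2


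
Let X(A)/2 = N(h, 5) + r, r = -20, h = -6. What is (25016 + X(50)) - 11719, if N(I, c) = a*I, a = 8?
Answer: 13161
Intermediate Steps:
N(I, c) = 8*I
X(A) = -136 (X(A) = 2*(8*(-6) - 20) = 2*(-48 - 20) = 2*(-68) = -136)
(25016 + X(50)) - 11719 = (25016 - 136) - 11719 = 24880 - 11719 = 13161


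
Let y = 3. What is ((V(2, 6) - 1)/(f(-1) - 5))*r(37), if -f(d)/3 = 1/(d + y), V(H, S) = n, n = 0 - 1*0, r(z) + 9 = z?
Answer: 56/13 ≈ 4.3077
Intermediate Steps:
r(z) = -9 + z
n = 0 (n = 0 + 0 = 0)
V(H, S) = 0
f(d) = -3/(3 + d) (f(d) = -3/(d + 3) = -3/(3 + d))
((V(2, 6) - 1)/(f(-1) - 5))*r(37) = ((0 - 1)/(-3/(3 - 1) - 5))*(-9 + 37) = -1/(-3/2 - 5)*28 = -1/(-13/2)*28 = -1*(-2/13)*28 = (2/13)*28 = 56/13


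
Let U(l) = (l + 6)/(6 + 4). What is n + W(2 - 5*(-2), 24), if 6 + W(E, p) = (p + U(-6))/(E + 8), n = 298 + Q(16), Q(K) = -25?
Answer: 1341/5 ≈ 268.20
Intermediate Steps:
U(l) = ⅗ + l/10 (U(l) = (6 + l)/10 = (6 + l)*(⅒) = ⅗ + l/10)
n = 273 (n = 298 - 25 = 273)
W(E, p) = -6 + p/(8 + E) (W(E, p) = -6 + (p + (⅗ + (⅒)*(-6)))/(E + 8) = -6 + (p + (⅗ - ⅗))/(8 + E) = -6 + (p + 0)/(8 + E) = -6 + p/(8 + E))
n + W(2 - 5*(-2), 24) = 273 + (-48 + 24 - 6*(2 - 5*(-2)))/(8 + (2 - 5*(-2))) = 273 + (-48 + 24 - 6*(2 + 10))/(8 + (2 + 10)) = 273 + (-48 + 24 - 6*12)/(8 + 12) = 273 + (-48 + 24 - 72)/20 = 273 + (1/20)*(-96) = 273 - 24/5 = 1341/5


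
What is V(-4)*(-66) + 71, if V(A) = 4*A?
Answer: 1127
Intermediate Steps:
V(-4)*(-66) + 71 = (4*(-4))*(-66) + 71 = -16*(-66) + 71 = 1056 + 71 = 1127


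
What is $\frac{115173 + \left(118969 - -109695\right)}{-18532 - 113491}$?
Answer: $- \frac{343837}{132023} \approx -2.6044$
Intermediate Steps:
$\frac{115173 + \left(118969 - -109695\right)}{-18532 - 113491} = \frac{115173 + \left(118969 + 109695\right)}{-132023} = \left(115173 + 228664\right) \left(- \frac{1}{132023}\right) = 343837 \left(- \frac{1}{132023}\right) = - \frac{343837}{132023}$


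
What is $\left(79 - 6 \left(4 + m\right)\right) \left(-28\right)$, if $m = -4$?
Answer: $-2212$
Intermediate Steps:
$\left(79 - 6 \left(4 + m\right)\right) \left(-28\right) = \left(79 - 6 \left(4 - 4\right)\right) \left(-28\right) = \left(79 - 0\right) \left(-28\right) = \left(79 + 0\right) \left(-28\right) = 79 \left(-28\right) = -2212$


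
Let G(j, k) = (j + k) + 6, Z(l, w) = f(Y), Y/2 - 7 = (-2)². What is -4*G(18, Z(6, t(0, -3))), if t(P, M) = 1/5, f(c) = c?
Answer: -184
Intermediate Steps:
Y = 22 (Y = 14 + 2*(-2)² = 14 + 2*4 = 14 + 8 = 22)
t(P, M) = ⅕
Z(l, w) = 22
G(j, k) = 6 + j + k
-4*G(18, Z(6, t(0, -3))) = -4*(6 + 18 + 22) = -4*46 = -184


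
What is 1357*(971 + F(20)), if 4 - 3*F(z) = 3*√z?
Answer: 3958369/3 - 2714*√5 ≈ 1.3134e+6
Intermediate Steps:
F(z) = 4/3 - √z
1357*(971 + F(20)) = 1357*(971 + (4/3 - √20)) = 1357*(971 + (4/3 - 2*√5)) = 1357*(2917/3 - 2*√5) = 3958369/3 - 2714*√5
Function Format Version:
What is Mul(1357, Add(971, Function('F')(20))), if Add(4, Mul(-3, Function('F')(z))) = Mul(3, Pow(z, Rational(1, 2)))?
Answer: Add(Rational(3958369, 3), Mul(-2714, Pow(5, Rational(1, 2)))) ≈ 1.3134e+6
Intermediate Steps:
Function('F')(z) = Add(Rational(4, 3), Mul(-1, Pow(z, Rational(1, 2)))) (Function('F')(z) = Add(Rational(4, 3), Mul(Rational(-1, 3), Mul(3, Pow(z, Rational(1, 2))))) = Add(Rational(4, 3), Mul(-1, Pow(z, Rational(1, 2)))))
Mul(1357, Add(971, Function('F')(20))) = Mul(1357, Add(971, Add(Rational(4, 3), Mul(-1, Pow(20, Rational(1, 2)))))) = Mul(1357, Add(971, Add(Rational(4, 3), Mul(-1, Mul(2, Pow(5, Rational(1, 2))))))) = Mul(1357, Add(971, Add(Rational(4, 3), Mul(-2, Pow(5, Rational(1, 2)))))) = Mul(1357, Add(Rational(2917, 3), Mul(-2, Pow(5, Rational(1, 2))))) = Add(Rational(3958369, 3), Mul(-2714, Pow(5, Rational(1, 2))))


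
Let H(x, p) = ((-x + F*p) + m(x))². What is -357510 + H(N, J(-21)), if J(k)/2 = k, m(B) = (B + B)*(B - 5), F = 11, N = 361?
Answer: 65642694171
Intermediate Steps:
m(B) = 2*B*(-5 + B) (m(B) = (2*B)*(-5 + B) = 2*B*(-5 + B))
J(k) = 2*k
H(x, p) = (-x + 11*p + 2*x*(-5 + x))² (H(x, p) = ((-x + 11*p) + 2*x*(-5 + x))² = (-x + 11*p + 2*x*(-5 + x))²)
-357510 + H(N, J(-21)) = -357510 + (-1*361 + 11*(2*(-21)) + 2*361*(-5 + 361))² = -357510 + (-361 + 11*(-42) + 2*361*356)² = -357510 + (-361 - 462 + 257032)² = -357510 + 256209² = -357510 + 65643051681 = 65642694171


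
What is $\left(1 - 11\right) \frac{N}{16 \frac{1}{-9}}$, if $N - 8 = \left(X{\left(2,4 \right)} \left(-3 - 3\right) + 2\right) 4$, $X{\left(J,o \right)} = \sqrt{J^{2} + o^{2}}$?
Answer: $90 - 270 \sqrt{5} \approx -513.74$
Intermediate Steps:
$N = 16 - 48 \sqrt{5}$ ($N = 8 + \left(\sqrt{2^{2} + 4^{2}} \left(-3 - 3\right) + 2\right) 4 = 8 + \left(\sqrt{4 + 16} \left(-6\right) + 2\right) 4 = 8 + \left(\sqrt{20} \left(-6\right) + 2\right) 4 = 8 + \left(2 \sqrt{5} \left(-6\right) + 2\right) 4 = 8 + \left(- 12 \sqrt{5} + 2\right) 4 = 8 + \left(2 - 12 \sqrt{5}\right) 4 = 8 + \left(8 - 48 \sqrt{5}\right) = 16 - 48 \sqrt{5} \approx -91.331$)
$\left(1 - 11\right) \frac{N}{16 \frac{1}{-9}} = \left(1 - 11\right) \frac{16 - 48 \sqrt{5}}{16 \frac{1}{-9}} = - 10 \frac{16 - 48 \sqrt{5}}{16 \left(- \frac{1}{9}\right)} = - 10 \frac{16 - 48 \sqrt{5}}{- \frac{16}{9}} = - 10 \left(16 - 48 \sqrt{5}\right) \left(- \frac{9}{16}\right) = - 10 \left(-9 + 27 \sqrt{5}\right) = 90 - 270 \sqrt{5}$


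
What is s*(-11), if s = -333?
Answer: 3663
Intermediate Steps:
s*(-11) = -333*(-11) = 3663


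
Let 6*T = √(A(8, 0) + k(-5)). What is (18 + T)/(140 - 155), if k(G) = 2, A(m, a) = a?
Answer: -6/5 - √2/90 ≈ -1.2157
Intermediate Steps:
T = √2/6 (T = √(0 + 2)/6 = √2/6 ≈ 0.23570)
(18 + T)/(140 - 155) = (18 + √2/6)/(140 - 155) = (18 + √2/6)/(-15) = (18 + √2/6)*(-1/15) = -6/5 - √2/90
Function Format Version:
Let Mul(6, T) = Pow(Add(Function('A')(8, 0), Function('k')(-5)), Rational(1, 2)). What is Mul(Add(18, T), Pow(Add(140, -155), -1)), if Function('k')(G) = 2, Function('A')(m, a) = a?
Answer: Add(Rational(-6, 5), Mul(Rational(-1, 90), Pow(2, Rational(1, 2)))) ≈ -1.2157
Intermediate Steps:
T = Mul(Rational(1, 6), Pow(2, Rational(1, 2))) (T = Mul(Rational(1, 6), Pow(Add(0, 2), Rational(1, 2))) = Mul(Rational(1, 6), Pow(2, Rational(1, 2))) ≈ 0.23570)
Mul(Add(18, T), Pow(Add(140, -155), -1)) = Mul(Add(18, Mul(Rational(1, 6), Pow(2, Rational(1, 2)))), Pow(Add(140, -155), -1)) = Mul(Add(18, Mul(Rational(1, 6), Pow(2, Rational(1, 2)))), Pow(-15, -1)) = Mul(Add(18, Mul(Rational(1, 6), Pow(2, Rational(1, 2)))), Rational(-1, 15)) = Add(Rational(-6, 5), Mul(Rational(-1, 90), Pow(2, Rational(1, 2))))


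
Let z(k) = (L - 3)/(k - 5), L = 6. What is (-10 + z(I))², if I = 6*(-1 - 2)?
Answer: 54289/529 ≈ 102.63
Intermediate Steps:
I = -18 (I = 6*(-3) = -18)
z(k) = 3/(-5 + k) (z(k) = (6 - 3)/(k - 5) = 3/(-5 + k))
(-10 + z(I))² = (-10 + 3/(-5 - 18))² = (-10 + 3/(-23))² = (-10 + 3*(-1/23))² = (-10 - 3/23)² = (-233/23)² = 54289/529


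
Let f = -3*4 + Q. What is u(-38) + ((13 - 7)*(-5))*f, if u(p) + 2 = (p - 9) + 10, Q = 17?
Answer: -189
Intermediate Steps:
u(p) = -1 + p (u(p) = -2 + ((p - 9) + 10) = -2 + ((-9 + p) + 10) = -2 + (1 + p) = -1 + p)
f = 5 (f = -3*4 + 17 = -12 + 17 = 5)
u(-38) + ((13 - 7)*(-5))*f = (-1 - 38) + ((13 - 7)*(-5))*5 = -39 + (6*(-5))*5 = -39 - 30*5 = -39 - 150 = -189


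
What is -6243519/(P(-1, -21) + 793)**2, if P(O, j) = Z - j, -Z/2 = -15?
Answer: -6243519/712336 ≈ -8.7648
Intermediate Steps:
Z = 30 (Z = -2*(-15) = 30)
P(O, j) = 30 - j
-6243519/(P(-1, -21) + 793)**2 = -6243519/((30 - 1*(-21)) + 793)**2 = -6243519/((30 + 21) + 793)**2 = -6243519/(51 + 793)**2 = -6243519/(844**2) = -6243519/712336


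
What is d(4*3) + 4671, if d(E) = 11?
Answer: 4682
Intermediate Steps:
d(4*3) + 4671 = 11 + 4671 = 4682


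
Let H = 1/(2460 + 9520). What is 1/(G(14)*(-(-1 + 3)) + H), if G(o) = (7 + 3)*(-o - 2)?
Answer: 11980/3833601 ≈ 0.0031250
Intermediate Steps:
G(o) = -20 - 10*o (G(o) = 10*(-2 - o) = -20 - 10*o)
H = 1/11980 ≈ 8.3472e-5
1/(G(14)*(-(-1 + 3)) + H) = 1/((-20 - 10*14)*(-(-1 + 3)) + 1/11980) = 1/((-20 - 140)*(-1*2) + 1/11980) = 1/(-160*(-2) + 1/11980) = 1/(320 + 1/11980) = 1/(3833601/11980) = 11980/3833601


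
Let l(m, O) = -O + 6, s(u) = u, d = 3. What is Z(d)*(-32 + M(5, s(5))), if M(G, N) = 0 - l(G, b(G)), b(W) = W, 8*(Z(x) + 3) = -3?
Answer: 891/8 ≈ 111.38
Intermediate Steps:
Z(x) = -27/8 (Z(x) = -3 + (⅛)*(-3) = -3 - 3/8 = -27/8)
l(m, O) = 6 - O
M(G, N) = -6 + G (M(G, N) = 0 - (6 - G) = 0 + (-6 + G) = -6 + G)
Z(d)*(-32 + M(5, s(5))) = -27*(-32 + (-6 + 5))/8 = -27*(-32 - 1)/8 = -27/8*(-33) = 891/8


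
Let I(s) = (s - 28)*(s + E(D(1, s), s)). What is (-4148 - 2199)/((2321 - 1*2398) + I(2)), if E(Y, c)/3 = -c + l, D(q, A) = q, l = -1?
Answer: -6347/105 ≈ -60.448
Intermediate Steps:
E(Y, c) = -3 - 3*c (E(Y, c) = 3*(-c - 1) = 3*(-1 - c) = -3 - 3*c)
I(s) = (-28 + s)*(-3 - 2*s) (I(s) = (s - 28)*(s + (-3 - 3*s)) = (-28 + s)*(-3 - 2*s))
(-4148 - 2199)/((2321 - 1*2398) + I(2)) = (-4148 - 2199)/((2321 - 1*2398) + (84 - 2*2² + 53*2)) = -6347/((2321 - 2398) + (84 - 2*4 + 106)) = -6347/(-77 + (84 - 8 + 106)) = -6347/(-77 + 182) = -6347/105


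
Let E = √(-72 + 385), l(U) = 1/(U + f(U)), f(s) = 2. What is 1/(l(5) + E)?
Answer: -7/15336 + 49*√313/15336 ≈ 0.056071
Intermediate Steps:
l(U) = 1/(2 + U) (l(U) = 1/(U + 2) = 1/(2 + U))
E = √313 ≈ 17.692
1/(l(5) + E) = 1/(1/(2 + 5) + √313) = 1/(1/7 + √313) = 1/(⅐ + √313)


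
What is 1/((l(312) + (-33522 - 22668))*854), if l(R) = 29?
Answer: -1/47961494 ≈ -2.0850e-8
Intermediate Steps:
1/((l(312) + (-33522 - 22668))*854) = 1/((29 + (-33522 - 22668))*854) = (1/854)/(29 - 56190) = (1/854)/(-56161) = -1/56161*1/854 = -1/47961494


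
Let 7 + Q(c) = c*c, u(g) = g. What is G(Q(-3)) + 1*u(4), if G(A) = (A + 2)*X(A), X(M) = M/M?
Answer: 8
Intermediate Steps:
X(M) = 1
Q(c) = -7 + c² (Q(c) = -7 + c*c = -7 + c²)
G(A) = 2 + A (G(A) = (A + 2)*1 = (2 + A)*1 = 2 + A)
G(Q(-3)) + 1*u(4) = (2 + (-7 + (-3)²)) + 1*4 = (2 + (-7 + 9)) + 4 = (2 + 2) + 4 = 4 + 4 = 8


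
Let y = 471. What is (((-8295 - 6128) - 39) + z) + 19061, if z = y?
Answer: 5070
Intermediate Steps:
z = 471
(((-8295 - 6128) - 39) + z) + 19061 = (((-8295 - 6128) - 39) + 471) + 19061 = ((-14423 - 39) + 471) + 19061 = (-14462 + 471) + 19061 = -13991 + 19061 = 5070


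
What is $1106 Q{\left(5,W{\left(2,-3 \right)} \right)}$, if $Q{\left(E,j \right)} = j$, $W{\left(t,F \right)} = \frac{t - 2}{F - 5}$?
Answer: $0$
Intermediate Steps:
$W{\left(t,F \right)} = \frac{-2 + t}{-5 + F}$
$1106 Q{\left(5,W{\left(2,-3 \right)} \right)} = 1106 \frac{-2 + 2}{-5 - 3} = 1106 \frac{1}{-8} \cdot 0 = 1106 \left(\left(- \frac{1}{8}\right) 0\right) = 1106 \cdot 0 = 0$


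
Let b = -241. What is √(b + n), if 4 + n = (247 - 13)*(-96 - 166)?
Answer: I*√61553 ≈ 248.1*I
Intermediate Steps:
n = -61312 (n = -4 + (247 - 13)*(-96 - 166) = -4 + 234*(-262) = -4 - 61308 = -61312)
√(b + n) = √(-241 - 61312) = √(-61553) = I*√61553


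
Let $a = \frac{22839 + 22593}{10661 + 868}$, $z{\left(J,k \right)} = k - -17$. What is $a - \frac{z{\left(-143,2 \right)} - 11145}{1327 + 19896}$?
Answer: $\frac{121386110}{27186663} \approx 4.4649$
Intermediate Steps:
$z{\left(J,k \right)} = 17 + k$ ($z{\left(J,k \right)} = k + 17 = 17 + k$)
$a = \frac{5048}{1281}$ ($a = \frac{45432}{11529} = 45432 \cdot \frac{1}{11529} = \frac{5048}{1281} \approx 3.9407$)
$a - \frac{z{\left(-143,2 \right)} - 11145}{1327 + 19896} = \frac{5048}{1281} - \frac{\left(17 + 2\right) - 11145}{1327 + 19896} = \frac{5048}{1281} - \frac{19 - 11145}{21223} = \frac{5048}{1281} - \left(-11126\right) \frac{1}{21223} = \frac{5048}{1281} - - \frac{11126}{21223} = \frac{5048}{1281} + \frac{11126}{21223} = \frac{121386110}{27186663}$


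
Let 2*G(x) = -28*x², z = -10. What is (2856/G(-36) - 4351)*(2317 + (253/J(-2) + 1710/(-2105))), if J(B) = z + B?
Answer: -5448717874975/545616 ≈ -9.9864e+6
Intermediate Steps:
G(x) = -14*x² (G(x) = (-28*x²)/2 = -14*x²)
J(B) = -10 + B
(2856/G(-36) - 4351)*(2317 + (253/J(-2) + 1710/(-2105))) = (2856/((-14*(-36)²)) - 4351)*(2317 + (253/(-10 - 2) + 1710/(-2105))) = (2856/((-14*1296)) - 4351)*(2317 + (253/(-12) + 1710*(-1/2105))) = (2856/(-18144) - 4351)*(2317 + (253*(-1/12) - 342/421)) = (2856*(-1/18144) - 4351)*(2317 + (-253/12 - 342/421)) = (-17/108 - 4351)*(2317 - 110617/5052) = -469925/108*11594867/5052 = -5448717874975/545616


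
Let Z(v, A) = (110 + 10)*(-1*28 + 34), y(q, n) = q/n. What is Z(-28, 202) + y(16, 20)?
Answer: 3604/5 ≈ 720.80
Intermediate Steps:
Z(v, A) = 720 (Z(v, A) = 120*(-28 + 34) = 120*6 = 720)
Z(-28, 202) + y(16, 20) = 720 + 16/20 = 720 + 16*(1/20) = 720 + ⅘ = 3604/5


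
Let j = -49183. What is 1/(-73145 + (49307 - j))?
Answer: 1/25345 ≈ 3.9456e-5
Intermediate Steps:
1/(-73145 + (49307 - j)) = 1/(-73145 + (49307 - 1*(-49183))) = 1/(-73145 + (49307 + 49183)) = 1/(-73145 + 98490) = 1/25345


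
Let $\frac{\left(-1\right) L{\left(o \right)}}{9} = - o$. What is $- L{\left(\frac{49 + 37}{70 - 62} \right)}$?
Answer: $- \frac{387}{4} \approx -96.75$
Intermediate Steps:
$L{\left(o \right)} = 9 o$ ($L{\left(o \right)} = - 9 \left(- o\right) = 9 o$)
$- L{\left(\frac{49 + 37}{70 - 62} \right)} = - 9 \frac{49 + 37}{70 - 62} = - 9 \cdot \frac{86}{8} = - 9 \cdot 86 \cdot \frac{1}{8} = - \frac{9 \cdot 43}{4} = \left(-1\right) \frac{387}{4} = - \frac{387}{4}$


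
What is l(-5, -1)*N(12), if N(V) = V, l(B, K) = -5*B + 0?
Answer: 300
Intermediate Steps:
l(B, K) = -5*B
l(-5, -1)*N(12) = -5*(-5)*12 = 25*12 = 300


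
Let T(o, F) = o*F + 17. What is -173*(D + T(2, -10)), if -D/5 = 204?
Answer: 176979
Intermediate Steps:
D = -1020 (D = -5*204 = -1020)
T(o, F) = 17 + F*o (T(o, F) = F*o + 17 = 17 + F*o)
-173*(D + T(2, -10)) = -173*(-1020 + (17 - 10*2)) = -173*(-1020 + (17 - 20)) = -173*(-1020 - 3) = -173*(-1023) = 176979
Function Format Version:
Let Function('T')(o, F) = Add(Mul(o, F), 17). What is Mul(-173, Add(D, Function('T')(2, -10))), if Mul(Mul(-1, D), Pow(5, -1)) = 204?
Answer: 176979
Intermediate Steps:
D = -1020 (D = Mul(-5, 204) = -1020)
Function('T')(o, F) = Add(17, Mul(F, o)) (Function('T')(o, F) = Add(Mul(F, o), 17) = Add(17, Mul(F, o)))
Mul(-173, Add(D, Function('T')(2, -10))) = Mul(-173, Add(-1020, Add(17, Mul(-10, 2)))) = Mul(-173, Add(-1020, Add(17, -20))) = Mul(-173, Add(-1020, -3)) = Mul(-173, -1023) = 176979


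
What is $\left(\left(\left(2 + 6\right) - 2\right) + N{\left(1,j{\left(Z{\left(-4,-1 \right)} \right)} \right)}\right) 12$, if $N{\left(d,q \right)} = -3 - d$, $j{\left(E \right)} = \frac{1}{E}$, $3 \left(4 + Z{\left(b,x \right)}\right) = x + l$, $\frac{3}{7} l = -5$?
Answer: $24$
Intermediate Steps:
$l = - \frac{35}{3}$ ($l = \frac{7}{3} \left(-5\right) = - \frac{35}{3} \approx -11.667$)
$Z{\left(b,x \right)} = - \frac{71}{9} + \frac{x}{3}$ ($Z{\left(b,x \right)} = -4 + \frac{x - \frac{35}{3}}{3} = -4 + \frac{- \frac{35}{3} + x}{3} = -4 + \left(- \frac{35}{9} + \frac{x}{3}\right) = - \frac{71}{9} + \frac{x}{3}$)
$\left(\left(\left(2 + 6\right) - 2\right) + N{\left(1,j{\left(Z{\left(-4,-1 \right)} \right)} \right)}\right) 12 = \left(\left(\left(2 + 6\right) - 2\right) - 4\right) 12 = \left(\left(8 - 2\right) - 4\right) 12 = \left(6 - 4\right) 12 = 2 \cdot 12 = 24$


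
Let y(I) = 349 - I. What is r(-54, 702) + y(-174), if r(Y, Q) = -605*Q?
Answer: -424187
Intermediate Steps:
r(-54, 702) + y(-174) = -605*702 + (349 - 1*(-174)) = -424710 + (349 + 174) = -424710 + 523 = -424187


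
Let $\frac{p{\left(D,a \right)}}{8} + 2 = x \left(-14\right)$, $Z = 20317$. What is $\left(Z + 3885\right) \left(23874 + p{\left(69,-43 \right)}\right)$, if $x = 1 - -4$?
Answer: $563858196$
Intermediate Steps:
$x = 5$ ($x = 1 + 4 = 5$)
$p{\left(D,a \right)} = -576$ ($p{\left(D,a \right)} = -16 + 8 \cdot 5 \left(-14\right) = -16 + 8 \left(-70\right) = -16 - 560 = -576$)
$\left(Z + 3885\right) \left(23874 + p{\left(69,-43 \right)}\right) = \left(20317 + 3885\right) \left(23874 - 576\right) = 24202 \cdot 23298 = 563858196$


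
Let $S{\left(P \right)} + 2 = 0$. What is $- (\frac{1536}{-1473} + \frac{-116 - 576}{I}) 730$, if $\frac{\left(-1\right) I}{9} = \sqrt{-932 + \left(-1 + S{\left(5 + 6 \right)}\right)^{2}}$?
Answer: $\frac{373760}{491} + \frac{505160 i \sqrt{923}}{8307} \approx 761.22 + 1847.5 i$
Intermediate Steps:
$S{\left(P \right)} = -2$ ($S{\left(P \right)} = -2 + 0 = -2$)
$I = - 9 i \sqrt{923}$ ($I = - 9 \sqrt{-932 + \left(-1 - 2\right)^{2}} = - 9 \sqrt{-932 + \left(-3\right)^{2}} = - 9 \sqrt{-932 + 9} = - 9 \sqrt{-923} = - 9 i \sqrt{923} \approx - 273.43 i$)
$- (\frac{1536}{-1473} + \frac{-116 - 576}{I}) 730 = - (\frac{1536}{-1473} + \frac{-116 - 576}{\left(-9\right) i \sqrt{923}}) 730 = - (1536 \left(- \frac{1}{1473}\right) - 692 \frac{i \sqrt{923}}{8307}) 730 = - (- \frac{512}{491} - \frac{692 i \sqrt{923}}{8307}) 730 = \left(\frac{512}{491} + \frac{692 i \sqrt{923}}{8307}\right) 730 = \frac{373760}{491} + \frac{505160 i \sqrt{923}}{8307}$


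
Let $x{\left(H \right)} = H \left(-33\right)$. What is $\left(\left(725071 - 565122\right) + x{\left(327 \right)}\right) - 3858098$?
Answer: $-3708940$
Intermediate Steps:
$x{\left(H \right)} = - 33 H$
$\left(\left(725071 - 565122\right) + x{\left(327 \right)}\right) - 3858098 = \left(\left(725071 - 565122\right) - 10791\right) - 3858098 = \left(159949 - 10791\right) - 3858098 = 149158 - 3858098 = -3708940$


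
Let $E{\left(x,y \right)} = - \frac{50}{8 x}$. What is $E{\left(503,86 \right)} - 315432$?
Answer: $- \frac{634649209}{2012} \approx -3.1543 \cdot 10^{5}$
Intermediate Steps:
$E{\left(x,y \right)} = - \frac{25}{4 x}$ ($E{\left(x,y \right)} = - 50 \frac{1}{8 x} = - \frac{25}{4 x}$)
$E{\left(503,86 \right)} - 315432 = - \frac{25}{4 \cdot 503} - 315432 = \left(- \frac{25}{4}\right) \frac{1}{503} - 315432 = - \frac{25}{2012} - 315432 = - \frac{634649209}{2012}$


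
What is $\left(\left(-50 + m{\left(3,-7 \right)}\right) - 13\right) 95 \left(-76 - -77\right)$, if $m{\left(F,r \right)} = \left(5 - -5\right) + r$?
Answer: $-5700$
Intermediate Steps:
$m{\left(F,r \right)} = 10 + r$ ($m{\left(F,r \right)} = \left(5 + 5\right) + r = 10 + r$)
$\left(\left(-50 + m{\left(3,-7 \right)}\right) - 13\right) 95 \left(-76 - -77\right) = \left(\left(-50 + \left(10 - 7\right)\right) - 13\right) 95 \left(-76 - -77\right) = \left(\left(-50 + 3\right) - 13\right) 95 \left(-76 + 77\right) = \left(-47 - 13\right) 95 \cdot 1 = \left(-60\right) 95 \cdot 1 = \left(-5700\right) 1 = -5700$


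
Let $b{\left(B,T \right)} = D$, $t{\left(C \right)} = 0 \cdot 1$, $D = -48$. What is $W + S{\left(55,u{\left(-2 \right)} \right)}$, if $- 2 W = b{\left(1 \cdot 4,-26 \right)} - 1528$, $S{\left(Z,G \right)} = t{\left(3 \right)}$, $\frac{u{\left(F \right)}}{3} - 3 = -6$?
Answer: $788$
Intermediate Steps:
$t{\left(C \right)} = 0$
$u{\left(F \right)} = -9$ ($u{\left(F \right)} = 9 + 3 \left(-6\right) = 9 - 18 = -9$)
$S{\left(Z,G \right)} = 0$
$b{\left(B,T \right)} = -48$
$W = 788$ ($W = - \frac{-48 - 1528}{2} = \left(- \frac{1}{2}\right) \left(-1576\right) = 788$)
$W + S{\left(55,u{\left(-2 \right)} \right)} = 788 + 0 = 788$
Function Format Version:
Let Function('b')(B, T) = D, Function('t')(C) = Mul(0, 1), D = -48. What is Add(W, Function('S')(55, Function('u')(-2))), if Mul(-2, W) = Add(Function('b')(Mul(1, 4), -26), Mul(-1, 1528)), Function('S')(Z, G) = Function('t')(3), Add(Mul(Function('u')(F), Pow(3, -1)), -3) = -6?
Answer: 788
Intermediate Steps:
Function('t')(C) = 0
Function('u')(F) = -9 (Function('u')(F) = Add(9, Mul(3, -6)) = Add(9, -18) = -9)
Function('S')(Z, G) = 0
Function('b')(B, T) = -48
W = 788 (W = Mul(Rational(-1, 2), Add(-48, Mul(-1, 1528))) = Mul(Rational(-1, 2), Add(-48, -1528)) = Mul(Rational(-1, 2), -1576) = 788)
Add(W, Function('S')(55, Function('u')(-2))) = Add(788, 0) = 788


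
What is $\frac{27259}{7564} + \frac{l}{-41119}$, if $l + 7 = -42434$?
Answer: $\frac{1441886545}{311024116} \approx 4.6359$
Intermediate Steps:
$l = -42441$ ($l = -7 - 42434 = -42441$)
$\frac{27259}{7564} + \frac{l}{-41119} = \frac{27259}{7564} - \frac{42441}{-41119} = 27259 \cdot \frac{1}{7564} - - \frac{42441}{41119} = \frac{27259}{7564} + \frac{42441}{41119} = \frac{1441886545}{311024116}$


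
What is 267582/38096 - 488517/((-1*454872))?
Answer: 1461730241/180508372 ≈ 8.0979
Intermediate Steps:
267582/38096 - 488517/((-1*454872)) = 267582*(1/38096) - 488517/(-454872) = 133791/19048 - 488517*(-1/454872) = 133791/19048 + 162839/151624 = 1461730241/180508372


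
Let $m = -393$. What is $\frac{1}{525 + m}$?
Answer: $\frac{1}{132} \approx 0.0075758$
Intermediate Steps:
$\frac{1}{525 + m} = \frac{1}{525 - 393} = \frac{1}{132}$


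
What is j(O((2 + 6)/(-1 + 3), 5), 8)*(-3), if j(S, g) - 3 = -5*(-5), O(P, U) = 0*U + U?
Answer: -84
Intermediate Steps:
O(P, U) = U (O(P, U) = 0 + U = U)
j(S, g) = 28 (j(S, g) = 3 - 5*(-5) = 3 + 25 = 28)
j(O((2 + 6)/(-1 + 3), 5), 8)*(-3) = 28*(-3) = -84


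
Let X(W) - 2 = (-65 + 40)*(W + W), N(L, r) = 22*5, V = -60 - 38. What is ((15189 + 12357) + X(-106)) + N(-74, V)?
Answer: 32958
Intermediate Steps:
V = -98
N(L, r) = 110
X(W) = 2 - 50*W (X(W) = 2 + (-65 + 40)*(W + W) = 2 - 50*W)
((15189 + 12357) + X(-106)) + N(-74, V) = ((15189 + 12357) + (2 - 50*(-106))) + 110 = (27546 + (2 + 5300)) + 110 = (27546 + 5302) + 110 = 32848 + 110 = 32958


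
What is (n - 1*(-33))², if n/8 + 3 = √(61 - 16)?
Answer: 2961 + 432*√5 ≈ 3927.0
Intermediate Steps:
n = -24 + 24*√5 (n = -24 + 8*√(61 - 16) = -24 + 8*√45 = -24 + 8*(3*√5) = -24 + 24*√5 ≈ 29.666)
(n - 1*(-33))² = ((-24 + 24*√5) - 1*(-33))² = ((-24 + 24*√5) + 33)² = (9 + 24*√5)²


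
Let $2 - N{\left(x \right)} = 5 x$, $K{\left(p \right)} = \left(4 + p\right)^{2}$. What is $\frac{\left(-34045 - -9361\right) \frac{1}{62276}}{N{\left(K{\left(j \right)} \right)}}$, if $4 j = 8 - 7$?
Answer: $\frac{32912}{7332999} \approx 0.0044882$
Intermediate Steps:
$j = \frac{1}{4}$ ($j = \frac{8 - 7}{4} = \frac{1}{4} \cdot 1 = \frac{1}{4} \approx 0.25$)
$N{\left(x \right)} = 2 - 5 x$
$\frac{\left(-34045 - -9361\right) \frac{1}{62276}}{N{\left(K{\left(j \right)} \right)}} = \frac{\left(-34045 - -9361\right) \frac{1}{62276}}{2 - 5 \left(4 + \frac{1}{4}\right)^{2}} = \frac{\left(-34045 + 9361\right) \frac{1}{62276}}{2 - 5 \left(\frac{17}{4}\right)^{2}} = \frac{\left(-24684\right) \frac{1}{62276}}{2 - \frac{1445}{16}} = - \frac{6171}{15569 \left(2 - \frac{1445}{16}\right)} = - \frac{6171}{15569 \left(- \frac{1413}{16}\right)} = \left(- \frac{6171}{15569}\right) \left(- \frac{16}{1413}\right) = \frac{32912}{7332999}$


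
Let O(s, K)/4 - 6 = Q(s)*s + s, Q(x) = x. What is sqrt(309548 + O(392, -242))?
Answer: 2*sqrt(231449) ≈ 962.18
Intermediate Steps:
O(s, K) = 24 + 4*s + 4*s**2 (O(s, K) = 24 + 4*(s*s + s) = 24 + 4*(s**2 + s) = 24 + 4*(s + s**2) = 24 + (4*s + 4*s**2) = 24 + 4*s + 4*s**2)
sqrt(309548 + O(392, -242)) = sqrt(309548 + (24 + 4*392 + 4*392**2)) = sqrt(309548 + (24 + 1568 + 4*153664)) = sqrt(309548 + (24 + 1568 + 614656)) = sqrt(309548 + 616248) = sqrt(925796) = 2*sqrt(231449)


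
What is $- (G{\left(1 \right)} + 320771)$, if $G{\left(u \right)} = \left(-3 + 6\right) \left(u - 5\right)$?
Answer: $-320759$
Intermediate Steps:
$G{\left(u \right)} = -15 + 3 u$ ($G{\left(u \right)} = 3 \left(-5 + u\right) = -15 + 3 u$)
$- (G{\left(1 \right)} + 320771) = - (\left(-15 + 3 \cdot 1\right) + 320771) = - (\left(-15 + 3\right) + 320771) = - (-12 + 320771) = \left(-1\right) 320759 = -320759$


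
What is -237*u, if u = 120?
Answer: -28440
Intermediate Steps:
-237*u = -237*120 = -28440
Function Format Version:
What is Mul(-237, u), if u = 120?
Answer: -28440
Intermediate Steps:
Mul(-237, u) = Mul(-237, 120) = -28440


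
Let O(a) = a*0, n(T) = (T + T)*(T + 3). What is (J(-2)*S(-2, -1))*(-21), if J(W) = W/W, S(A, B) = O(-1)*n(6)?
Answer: 0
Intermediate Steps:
n(T) = 2*T*(3 + T) (n(T) = (2*T)*(3 + T) = 2*T*(3 + T))
O(a) = 0
S(A, B) = 0 (S(A, B) = 0*(2*6*(3 + 6)) = 0*(2*6*9) = 0*108 = 0)
J(W) = 1
(J(-2)*S(-2, -1))*(-21) = (1*0)*(-21) = 0*(-21) = 0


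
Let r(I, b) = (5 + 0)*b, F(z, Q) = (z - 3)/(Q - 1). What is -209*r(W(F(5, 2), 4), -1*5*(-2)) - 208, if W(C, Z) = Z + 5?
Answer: -10658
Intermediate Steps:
F(z, Q) = (-3 + z)/(-1 + Q)
W(C, Z) = 5 + Z
r(I, b) = 5*b
-209*r(W(F(5, 2), 4), -1*5*(-2)) - 208 = -1045*-1*5*(-2) - 208 = -1045*(-5*(-2)) - 208 = -1045*10 - 208 = -209*50 - 208 = -10450 - 208 = -10658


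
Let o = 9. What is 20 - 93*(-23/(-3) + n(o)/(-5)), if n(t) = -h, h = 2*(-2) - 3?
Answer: -2814/5 ≈ -562.80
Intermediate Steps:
h = -7 (h = -4 - 3 = -7)
n(t) = 7 (n(t) = -1*(-7) = 7)
20 - 93*(-23/(-3) + n(o)/(-5)) = 20 - 93*(-23/(-3) + 7/(-5)) = 20 - 93*(-23*(-⅓) + 7*(-⅕)) = 20 - 93*(23/3 - 7/5) = 20 - 93*94/15 = 20 - 2914/5 = -2814/5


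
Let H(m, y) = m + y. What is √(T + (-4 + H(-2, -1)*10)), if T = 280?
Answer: √246 ≈ 15.684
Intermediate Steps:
√(T + (-4 + H(-2, -1)*10)) = √(280 + (-4 + (-2 - 1)*10)) = √(280 + (-4 - 3*10)) = √(280 + (-4 - 30)) = √(280 - 34) = √246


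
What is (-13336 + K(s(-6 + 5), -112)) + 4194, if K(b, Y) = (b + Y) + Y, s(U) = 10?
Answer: -9356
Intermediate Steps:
K(b, Y) = b + 2*Y (K(b, Y) = (Y + b) + Y = b + 2*Y)
(-13336 + K(s(-6 + 5), -112)) + 4194 = (-13336 + (10 + 2*(-112))) + 4194 = (-13336 + (10 - 224)) + 4194 = (-13336 - 214) + 4194 = -13550 + 4194 = -9356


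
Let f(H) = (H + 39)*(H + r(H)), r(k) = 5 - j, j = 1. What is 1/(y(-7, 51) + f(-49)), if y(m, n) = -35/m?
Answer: 1/455 ≈ 0.0021978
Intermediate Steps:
r(k) = 4 (r(k) = 5 - 1*1 = 5 - 1 = 4)
f(H) = (4 + H)*(39 + H) (f(H) = (H + 39)*(H + 4) = (39 + H)*(4 + H) = (4 + H)*(39 + H))
1/(y(-7, 51) + f(-49)) = 1/(-35/(-7) + (156 + (-49)**2 + 43*(-49))) = 1/(-35*(-1/7) + (156 + 2401 - 2107)) = 1/(5 + 450) = 1/455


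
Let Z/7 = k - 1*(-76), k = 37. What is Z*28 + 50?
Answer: 22198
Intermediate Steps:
Z = 791 (Z = 7*(37 - 1*(-76)) = 7*(37 + 76) = 7*113 = 791)
Z*28 + 50 = 791*28 + 50 = 22148 + 50 = 22198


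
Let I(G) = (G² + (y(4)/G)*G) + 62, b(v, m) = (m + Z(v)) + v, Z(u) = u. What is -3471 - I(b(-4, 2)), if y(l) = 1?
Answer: -3570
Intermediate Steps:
b(v, m) = m + 2*v (b(v, m) = (m + v) + v = m + 2*v)
I(G) = 63 + G² (I(G) = (G² + (1/G)*G) + 62 = (G² + G/G) + 62 = (G² + 1) + 62 = (1 + G²) + 62 = 63 + G²)
-3471 - I(b(-4, 2)) = -3471 - (63 + (2 + 2*(-4))²) = -3471 - (63 + (2 - 8)²) = -3471 - (63 + (-6)²) = -3471 - (63 + 36) = -3471 - 1*99 = -3471 - 99 = -3570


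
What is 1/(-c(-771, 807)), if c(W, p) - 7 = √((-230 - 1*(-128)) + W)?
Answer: I/(-7*I + 3*√97) ≈ -0.0075922 + 0.032046*I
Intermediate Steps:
c(W, p) = 7 + √(-102 + W) (c(W, p) = 7 + √((-230 - 1*(-128)) + W) = 7 + √((-230 + 128) + W) = 7 + √(-102 + W))
1/(-c(-771, 807)) = 1/(-(7 + √(-102 - 771))) = 1/(-(7 + √(-873))) = 1/(-(7 + 3*I*√97)) = 1/(-7 - 3*I*√97)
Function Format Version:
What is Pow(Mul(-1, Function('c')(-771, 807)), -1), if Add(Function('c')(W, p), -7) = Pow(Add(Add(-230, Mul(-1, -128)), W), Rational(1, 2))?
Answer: Mul(I, Pow(Add(Mul(-7, I), Mul(3, Pow(97, Rational(1, 2)))), -1)) ≈ Add(-0.0075922, Mul(0.032046, I))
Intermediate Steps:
Function('c')(W, p) = Add(7, Pow(Add(-102, W), Rational(1, 2))) (Function('c')(W, p) = Add(7, Pow(Add(Add(-230, Mul(-1, -128)), W), Rational(1, 2))) = Add(7, Pow(Add(Add(-230, 128), W), Rational(1, 2))) = Add(7, Pow(Add(-102, W), Rational(1, 2))))
Pow(Mul(-1, Function('c')(-771, 807)), -1) = Pow(Mul(-1, Add(7, Pow(Add(-102, -771), Rational(1, 2)))), -1) = Pow(Mul(-1, Add(7, Pow(-873, Rational(1, 2)))), -1) = Pow(Mul(-1, Add(7, Mul(3, I, Pow(97, Rational(1, 2))))), -1) = Pow(Add(-7, Mul(-3, I, Pow(97, Rational(1, 2)))), -1)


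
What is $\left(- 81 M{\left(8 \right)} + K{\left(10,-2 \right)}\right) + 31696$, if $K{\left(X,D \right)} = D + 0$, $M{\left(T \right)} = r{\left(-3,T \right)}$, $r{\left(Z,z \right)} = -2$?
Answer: $31856$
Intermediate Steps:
$M{\left(T \right)} = -2$
$K{\left(X,D \right)} = D$
$\left(- 81 M{\left(8 \right)} + K{\left(10,-2 \right)}\right) + 31696 = \left(\left(-81\right) \left(-2\right) - 2\right) + 31696 = \left(162 - 2\right) + 31696 = 160 + 31696 = 31856$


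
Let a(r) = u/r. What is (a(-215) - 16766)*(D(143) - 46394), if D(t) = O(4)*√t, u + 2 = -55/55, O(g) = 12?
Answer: 167235848678/215 - 43256244*√143/215 ≈ 7.7544e+8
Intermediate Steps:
u = -3 (u = -2 - 55/55 = -2 - 55*1/55 = -2 - 1 = -3)
a(r) = -3/r
D(t) = 12*√t
(a(-215) - 16766)*(D(143) - 46394) = (-3/(-215) - 16766)*(12*√143 - 46394) = (-3*(-1/215) - 16766)*(-46394 + 12*√143) = (3/215 - 16766)*(-46394 + 12*√143) = -3604687*(-46394 + 12*√143)/215 = 167235848678/215 - 43256244*√143/215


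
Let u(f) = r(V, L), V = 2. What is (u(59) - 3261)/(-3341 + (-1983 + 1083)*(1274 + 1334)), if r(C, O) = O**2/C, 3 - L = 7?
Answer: 3253/2350541 ≈ 0.0013839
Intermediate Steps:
L = -4 (L = 3 - 1*7 = 3 - 7 = -4)
r(C, O) = O**2/C
u(f) = 8 (u(f) = (-4)**2/2 = (1/2)*16 = 8)
(u(59) - 3261)/(-3341 + (-1983 + 1083)*(1274 + 1334)) = (8 - 3261)/(-3341 + (-1983 + 1083)*(1274 + 1334)) = -3253/(-3341 - 900*2608) = -3253/(-3341 - 2347200) = -3253/(-2350541) = -3253*(-1/2350541) = 3253/2350541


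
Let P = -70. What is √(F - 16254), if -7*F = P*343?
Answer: 2*I*√3206 ≈ 113.24*I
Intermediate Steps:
F = 3430 (F = -(-10)*343 = -⅐*(-24010) = 3430)
√(F - 16254) = √(3430 - 16254) = √(-12824) = 2*I*√3206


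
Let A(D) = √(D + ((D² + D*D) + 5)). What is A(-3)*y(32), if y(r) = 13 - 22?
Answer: -18*√5 ≈ -40.249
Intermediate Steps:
y(r) = -9
A(D) = √(5 + D + 2*D²) (A(D) = √(D + ((D² + D²) + 5)) = √(D + (2*D² + 5)) = √(D + (5 + 2*D²)) = √(5 + D + 2*D²))
A(-3)*y(32) = √(5 - 3 + 2*(-3)²)*(-9) = √(5 - 3 + 2*9)*(-9) = √(5 - 3 + 18)*(-9) = √20*(-9) = (2*√5)*(-9) = -18*√5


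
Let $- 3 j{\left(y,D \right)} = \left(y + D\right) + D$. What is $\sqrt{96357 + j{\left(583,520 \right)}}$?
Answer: $2 \sqrt{23954} \approx 309.54$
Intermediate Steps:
$j{\left(y,D \right)} = - \frac{2 D}{3} - \frac{y}{3}$ ($j{\left(y,D \right)} = - \frac{\left(y + D\right) + D}{3} = - \frac{\left(D + y\right) + D}{3} = - \frac{y + 2 D}{3} = - \frac{2 D}{3} - \frac{y}{3}$)
$\sqrt{96357 + j{\left(583,520 \right)}} = \sqrt{96357 - 541} = \sqrt{95816} = 2 \sqrt{23954}$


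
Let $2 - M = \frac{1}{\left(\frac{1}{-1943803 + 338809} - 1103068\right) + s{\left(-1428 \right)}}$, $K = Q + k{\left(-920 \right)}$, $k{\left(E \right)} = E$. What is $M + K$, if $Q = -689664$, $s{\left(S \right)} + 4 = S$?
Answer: $- \frac{1224205673007171588}{1772715873001} \approx -6.9058 \cdot 10^{5}$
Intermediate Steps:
$s{\left(S \right)} = -4 + S$
$K = -690584$ ($K = -689664 - 920 = -690584$)
$M = \frac{3545433350996}{1772715873001}$ ($M = 2 - \frac{1}{\left(\frac{1}{-1943803 + 338809} - 1103068\right) - 1432} = 2 - \frac{1}{\left(\frac{1}{-1604994} - 1103068\right) - 1432} = 2 - \frac{1}{\left(- \frac{1}{1604994} - 1103068\right) - 1432} = 2 - \frac{1}{- \frac{1770417521593}{1604994} - 1432} = 2 - \frac{1}{- \frac{1772715873001}{1604994}} = 2 - - \frac{1604994}{1772715873001} = 2 + \frac{1604994}{1772715873001} = \frac{3545433350996}{1772715873001} \approx 2.0$)
$M + K = \frac{3545433350996}{1772715873001} - 690584 = - \frac{1224205673007171588}{1772715873001}$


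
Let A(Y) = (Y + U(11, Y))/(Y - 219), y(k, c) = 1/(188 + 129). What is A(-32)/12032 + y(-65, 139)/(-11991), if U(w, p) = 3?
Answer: 107213231/11479585576704 ≈ 9.3395e-6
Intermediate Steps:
y(k, c) = 1/317
A(Y) = (3 + Y)/(-219 + Y) (A(Y) = (Y + 3)/(Y - 219) = (3 + Y)/(-219 + Y))
A(-32)/12032 + y(-65, 139)/(-11991) = ((3 - 32)/(-219 - 32))/12032 + (1/317)/(-11991) = (-29/(-251))*(1/12032) + (1/317)*(-1/11991) = -1/251*(-29)*(1/12032) - 1/3801147 = (29/251)*(1/12032) - 1/3801147 = 29/3020032 - 1/3801147 = 107213231/11479585576704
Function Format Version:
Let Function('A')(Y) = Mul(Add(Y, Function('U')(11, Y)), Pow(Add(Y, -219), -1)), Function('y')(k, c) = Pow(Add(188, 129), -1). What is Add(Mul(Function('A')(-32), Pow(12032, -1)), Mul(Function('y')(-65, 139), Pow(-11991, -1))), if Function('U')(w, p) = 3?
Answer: Rational(107213231, 11479585576704) ≈ 9.3395e-6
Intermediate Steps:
Function('y')(k, c) = Rational(1, 317) (Function('y')(k, c) = Pow(317, -1) = Rational(1, 317))
Function('A')(Y) = Mul(Pow(Add(-219, Y), -1), Add(3, Y)) (Function('A')(Y) = Mul(Add(Y, 3), Pow(Add(Y, -219), -1)) = Mul(Add(3, Y), Pow(Add(-219, Y), -1)) = Mul(Pow(Add(-219, Y), -1), Add(3, Y)))
Add(Mul(Function('A')(-32), Pow(12032, -1)), Mul(Function('y')(-65, 139), Pow(-11991, -1))) = Add(Mul(Mul(Pow(Add(-219, -32), -1), Add(3, -32)), Pow(12032, -1)), Mul(Rational(1, 317), Pow(-11991, -1))) = Add(Mul(Mul(Pow(-251, -1), -29), Rational(1, 12032)), Mul(Rational(1, 317), Rational(-1, 11991))) = Add(Mul(Mul(Rational(-1, 251), -29), Rational(1, 12032)), Rational(-1, 3801147)) = Add(Mul(Rational(29, 251), Rational(1, 12032)), Rational(-1, 3801147)) = Add(Rational(29, 3020032), Rational(-1, 3801147)) = Rational(107213231, 11479585576704)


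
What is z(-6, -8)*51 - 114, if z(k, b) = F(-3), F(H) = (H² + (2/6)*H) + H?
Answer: 141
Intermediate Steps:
F(H) = H² + 4*H/3 (F(H) = (H² + (2*(⅙))*H) + H = (H² + H/3) + H = H² + 4*H/3)
z(k, b) = 5 (z(k, b) = (⅓)*(-3)*(4 + 3*(-3)) = (⅓)*(-3)*(4 - 9) = (⅓)*(-3)*(-5) = 5)
z(-6, -8)*51 - 114 = 5*51 - 114 = 255 - 114 = 141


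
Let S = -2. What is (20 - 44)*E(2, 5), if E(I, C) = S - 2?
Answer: 96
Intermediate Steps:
E(I, C) = -4 (E(I, C) = -2 - 2 = -4)
(20 - 44)*E(2, 5) = (20 - 44)*(-4) = -24*(-4) = 96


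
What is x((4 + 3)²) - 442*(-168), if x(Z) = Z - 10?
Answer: 74295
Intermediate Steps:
x(Z) = -10 + Z
x((4 + 3)²) - 442*(-168) = (-10 + (4 + 3)²) - 442*(-168) = (-10 + 7²) + 74256 = (-10 + 49) + 74256 = 39 + 74256 = 74295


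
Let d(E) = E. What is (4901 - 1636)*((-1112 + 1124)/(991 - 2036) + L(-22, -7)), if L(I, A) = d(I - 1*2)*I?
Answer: 360291444/209 ≈ 1.7239e+6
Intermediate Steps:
L(I, A) = I*(-2 + I) (L(I, A) = (I - 1*2)*I = (I - 2)*I = (-2 + I)*I = I*(-2 + I))
(4901 - 1636)*((-1112 + 1124)/(991 - 2036) + L(-22, -7)) = (4901 - 1636)*((-1112 + 1124)/(991 - 2036) - 22*(-2 - 22)) = 3265*(12/(-1045) - 22*(-24)) = 3265*(12*(-1/1045) + 528) = 3265*(-12/1045 + 528) = 3265*(551748/1045) = 360291444/209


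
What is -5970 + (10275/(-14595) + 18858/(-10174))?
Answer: -29562075482/4949651 ≈ -5972.6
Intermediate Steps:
-5970 + (10275/(-14595) + 18858/(-10174)) = -5970 + (10275*(-1/14595) + 18858*(-1/10174)) = -5970 + (-685/973 - 9429/5087) = -5970 - 12659012/4949651 = -29562075482/4949651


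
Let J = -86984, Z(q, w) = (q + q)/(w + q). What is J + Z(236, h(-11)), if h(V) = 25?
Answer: -22702352/261 ≈ -86982.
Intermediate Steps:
Z(q, w) = 2*q/(q + w) (Z(q, w) = (2*q)/(q + w) = 2*q/(q + w))
J + Z(236, h(-11)) = -86984 + 2*236/(236 + 25) = -86984 + 2*236/261 = -86984 + 2*236*(1/261) = -86984 + 472/261 = -22702352/261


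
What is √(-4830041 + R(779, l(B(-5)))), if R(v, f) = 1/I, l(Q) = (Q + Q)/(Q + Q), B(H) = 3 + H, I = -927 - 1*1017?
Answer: I*√56337598230/108 ≈ 2197.7*I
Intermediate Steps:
I = -1944 (I = -927 - 1017 = -1944)
l(Q) = 1 (l(Q) = (2*Q)/((2*Q)) = (2*Q)*(1/(2*Q)) = 1)
R(v, f) = -1/1944 (R(v, f) = 1/(-1944) = -1/1944)
√(-4830041 + R(779, l(B(-5)))) = √(-4830041 - 1/1944) = √(-9389599705/1944) = I*√56337598230/108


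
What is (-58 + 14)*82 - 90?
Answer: -3698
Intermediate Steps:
(-58 + 14)*82 - 90 = -44*82 - 90 = -3608 - 90 = -3698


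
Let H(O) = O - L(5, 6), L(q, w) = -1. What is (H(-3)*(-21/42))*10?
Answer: 10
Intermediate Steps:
H(O) = 1 + O (H(O) = O - 1*(-1) = O + 1 = 1 + O)
(H(-3)*(-21/42))*10 = ((1 - 3)*(-21/42))*10 = -(-42)/42*10 = -2*(-1/2)*10 = 1*10 = 10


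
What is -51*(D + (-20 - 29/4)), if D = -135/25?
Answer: 33303/20 ≈ 1665.2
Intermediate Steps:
D = -27/5 (D = -135*1/25 = -27/5 ≈ -5.4000)
-51*(D + (-20 - 29/4)) = -51*(-27/5 + (-20 - 29/4)) = -51*(-27/5 - 109/4) = -51*(-653/20) = 33303/20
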